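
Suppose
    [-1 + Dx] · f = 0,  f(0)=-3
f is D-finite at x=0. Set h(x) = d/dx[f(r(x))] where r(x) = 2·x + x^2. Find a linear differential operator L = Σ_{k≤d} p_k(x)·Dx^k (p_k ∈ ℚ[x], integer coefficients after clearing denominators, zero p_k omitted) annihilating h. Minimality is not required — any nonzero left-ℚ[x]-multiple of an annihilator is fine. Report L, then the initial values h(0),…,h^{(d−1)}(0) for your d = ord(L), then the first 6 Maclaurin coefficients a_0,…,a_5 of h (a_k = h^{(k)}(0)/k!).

L = (3 + 4·x + 2·x^2) + (-1 - x)·Dx  (order 1).
h: a_k = -6, -18, -30, -38, -39, -173/5, …
ICs: h(0) = -6.

f: a_k = -3, -3, -3/2, -1/2, -1/8, -1/40, …
L₀ from L_f via x↦r, Dx↦r'^{-1}Dx.
Differentiate: ansatz ord ≤ ord L₀ ⇒ L.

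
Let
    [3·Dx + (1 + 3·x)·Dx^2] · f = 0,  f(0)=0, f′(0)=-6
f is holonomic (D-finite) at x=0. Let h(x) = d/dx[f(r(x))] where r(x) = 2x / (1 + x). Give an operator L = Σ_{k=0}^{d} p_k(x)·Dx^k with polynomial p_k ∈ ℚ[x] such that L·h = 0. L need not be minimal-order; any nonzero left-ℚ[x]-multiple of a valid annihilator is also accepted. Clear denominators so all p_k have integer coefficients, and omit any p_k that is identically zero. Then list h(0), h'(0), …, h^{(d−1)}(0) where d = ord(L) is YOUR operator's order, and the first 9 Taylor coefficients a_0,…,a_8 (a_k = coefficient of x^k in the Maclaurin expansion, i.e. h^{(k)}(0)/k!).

f: a_k = 0, -6, 9, -18, 81/2, -486/5, 243, -4374/7, 6561/4, …
L₀ from L_f via x↦r, Dx↦r'^{-1}Dx.
h=h₀': d/dx-closure on L₀ ⇒ L.
L = (8 + 14·x) + (1 + 8·x + 7·x^2)·Dx  (order 1).
h: a_k = -12, 96, -684, 4800, -33612, 235296, -1647084, 11529600, -80707212, …
ICs: h(0) = -12.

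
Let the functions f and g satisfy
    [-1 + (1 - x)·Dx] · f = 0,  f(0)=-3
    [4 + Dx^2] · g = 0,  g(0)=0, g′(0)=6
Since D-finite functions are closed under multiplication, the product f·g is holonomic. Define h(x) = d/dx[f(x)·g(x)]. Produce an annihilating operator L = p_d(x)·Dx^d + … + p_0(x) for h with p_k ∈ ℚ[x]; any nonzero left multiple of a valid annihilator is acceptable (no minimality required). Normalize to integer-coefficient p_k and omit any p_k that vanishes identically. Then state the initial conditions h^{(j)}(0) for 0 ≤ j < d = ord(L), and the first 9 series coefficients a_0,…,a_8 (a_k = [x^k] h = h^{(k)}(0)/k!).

L = (2 - 8·x + 4·x^2) + (-2 + 2·x)·Dx + (1 - 2·x + x^2)·Dx^2  (order 2).
h: a_k = -18, -36, -18, -24, -42, -252/5, -286/5, -2288/35, -2578/35, …
ICs: h(0) = -18, h′(0) = -36.

f: a_k = -3, -3, -3, -3, -3, -3, -3, -3, -3, …
g: a_k = 0, 6, 0, -4, 0, 4/5, 0, -8/105, 0, …
f·g: L₀ = L_f ⊗_s L_g, ord ≤ 1·2.
h₀' ⇒ L via d/dx closure of L₀.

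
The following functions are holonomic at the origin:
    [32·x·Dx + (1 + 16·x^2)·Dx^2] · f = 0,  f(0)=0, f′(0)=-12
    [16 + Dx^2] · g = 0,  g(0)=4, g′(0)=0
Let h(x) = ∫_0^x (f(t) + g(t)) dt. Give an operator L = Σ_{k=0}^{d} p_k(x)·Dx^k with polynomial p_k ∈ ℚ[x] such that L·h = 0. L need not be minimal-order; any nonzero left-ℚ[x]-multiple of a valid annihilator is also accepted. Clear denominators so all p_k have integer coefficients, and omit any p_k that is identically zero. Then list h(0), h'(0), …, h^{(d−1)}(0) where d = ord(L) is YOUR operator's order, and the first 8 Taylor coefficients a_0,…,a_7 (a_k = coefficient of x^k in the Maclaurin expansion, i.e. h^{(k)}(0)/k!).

f: a_k = 0, -12, 0, 64, 0, -3072/5, 0, 49152/7, …
g: a_k = 4, 0, -32, 0, 128/3, 0, -1024/45, 0, …
Sum ⇒ L₀ = lclm(L_f,L_g) in ℚ(x)⟨Dx⟩.
h=∫h₀ ⇒ L = L₀·Dx.
L = (-5632·x + 114688·x^3 + 131072·x^5)·Dx^2 + (-16 + 1792·x^2 + 36864·x^4 + 65536·x^6)·Dx^3 + (-352·x + 7168·x^3 + 8192·x^5)·Dx^4 + (-1 + 112·x^2 + 2304·x^4 + 4096·x^6)·Dx^5  (order 5).
h: a_k = 0, 4, -6, -32/3, 16, 128/15, -512/5, -1024/315, …
ICs: h(0) = 0, h′(0) = 4, h′′(0) = -12, h′′′(0) = -64, h′′′′(0) = 384.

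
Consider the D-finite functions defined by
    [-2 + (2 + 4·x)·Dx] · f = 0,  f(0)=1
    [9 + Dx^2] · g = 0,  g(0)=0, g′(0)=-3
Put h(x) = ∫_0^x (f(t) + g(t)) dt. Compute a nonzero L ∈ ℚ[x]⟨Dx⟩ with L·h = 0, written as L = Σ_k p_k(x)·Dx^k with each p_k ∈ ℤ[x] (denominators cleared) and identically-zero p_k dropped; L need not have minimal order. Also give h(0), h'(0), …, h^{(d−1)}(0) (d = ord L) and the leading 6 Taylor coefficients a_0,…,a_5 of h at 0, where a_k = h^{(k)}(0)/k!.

f: a_k = 1, 1, -1/2, 1/2, -5/8, 7/8, …
g: a_k = 0, -3, 0, 9/2, 0, -81/40, …
Weyl lclm of L_f,L_g ⇒ L₀ (ord ≤ 3).
Integrate: L := L₀·Dx.
L = (-27 - 81·x - 81·x^2)·Dx + (18 + 117·x + 243·x^2 + 162·x^3)·Dx^2 + (-3 - 9·x - 9·x^2)·Dx^3 + (2 + 13·x + 27·x^2 + 18·x^3)·Dx^4  (order 4).
h: a_k = 0, 1, -1, -1/6, 5/4, -1/8, …
ICs: h(0) = 0, h′(0) = 1, h′′(0) = -2, h′′′(0) = -1.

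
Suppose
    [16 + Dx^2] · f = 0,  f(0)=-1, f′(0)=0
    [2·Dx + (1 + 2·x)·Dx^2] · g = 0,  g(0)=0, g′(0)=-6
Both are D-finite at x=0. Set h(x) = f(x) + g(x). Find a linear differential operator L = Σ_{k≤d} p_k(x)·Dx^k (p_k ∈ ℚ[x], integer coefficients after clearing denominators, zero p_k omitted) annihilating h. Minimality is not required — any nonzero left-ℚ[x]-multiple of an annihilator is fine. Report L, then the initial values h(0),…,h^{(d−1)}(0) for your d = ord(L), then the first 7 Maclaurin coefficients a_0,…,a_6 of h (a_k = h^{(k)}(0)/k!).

f: a_k = -1, 0, 8, 0, -32/3, 0, 256/45, …
g: a_k = 0, -6, 6, -8, 12, -96/5, 32, …
Weyl lclm of L_f,L_g ⇒ L₀ (ord ≤ 4).
L = (160 + 256·x + 256·x^2)·Dx + (48 + 224·x + 384·x^2 + 256·x^3)·Dx^2 + (10 + 16·x + 16·x^2)·Dx^3 + (3 + 14·x + 24·x^2 + 16·x^3)·Dx^4  (order 4).
h: a_k = -1, -6, 14, -8, 4/3, -96/5, 1696/45, …
ICs: h(0) = -1, h′(0) = -6, h′′(0) = 28, h′′′(0) = -48.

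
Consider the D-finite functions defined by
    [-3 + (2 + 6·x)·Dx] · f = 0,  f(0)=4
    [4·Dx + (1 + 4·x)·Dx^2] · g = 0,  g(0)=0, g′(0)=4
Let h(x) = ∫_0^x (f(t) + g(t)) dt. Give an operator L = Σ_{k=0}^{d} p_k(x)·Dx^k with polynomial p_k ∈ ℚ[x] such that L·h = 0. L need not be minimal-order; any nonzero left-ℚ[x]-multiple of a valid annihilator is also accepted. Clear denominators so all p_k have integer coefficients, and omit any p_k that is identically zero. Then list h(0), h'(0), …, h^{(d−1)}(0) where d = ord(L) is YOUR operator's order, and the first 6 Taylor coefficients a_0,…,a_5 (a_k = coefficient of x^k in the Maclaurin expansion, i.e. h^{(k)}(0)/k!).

f: a_k = 4, 6, -9/2, 27/4, -405/32, 1701/64, …
g: a_k = 0, 4, -8, 64/3, -64, 1024/5, …
f+g: L₀ = lclm(L_f,L_g), ord ≤ 1+2.
h=∫₀ˣh₀: take L = L₀·Dx.
L = (84 + 144·x)·Dx^2 + (101 + 552·x + 720·x^2)·Dx^3 + (10 + 94·x + 288·x^2 + 288·x^3)·Dx^4  (order 4).
h: a_k = 0, 4, 5, -25/6, 337/48, -2453/160, …
ICs: h(0) = 0, h′(0) = 4, h′′(0) = 10, h′′′(0) = -25.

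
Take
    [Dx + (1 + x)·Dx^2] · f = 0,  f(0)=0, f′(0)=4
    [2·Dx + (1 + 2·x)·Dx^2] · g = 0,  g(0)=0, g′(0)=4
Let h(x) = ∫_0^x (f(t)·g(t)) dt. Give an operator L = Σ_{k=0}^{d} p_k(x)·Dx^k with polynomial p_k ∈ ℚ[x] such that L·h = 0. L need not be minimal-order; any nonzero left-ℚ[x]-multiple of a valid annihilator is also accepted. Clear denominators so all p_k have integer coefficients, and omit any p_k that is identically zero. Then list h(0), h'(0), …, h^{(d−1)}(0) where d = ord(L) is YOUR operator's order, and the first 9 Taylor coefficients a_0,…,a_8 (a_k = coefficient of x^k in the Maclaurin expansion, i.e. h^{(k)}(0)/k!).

f: a_k = 0, 4, -2, 4/3, -1, 4/5, -2/3, 4/7, -1/2, …
g: a_k = 0, 4, -4, 16/3, -8, 64/5, -64/3, 256/7, -64, …
L₀ := L_f ⊗_s L_g (sym. prod.), ord ≤ 4.
∫: right-multiply L₀ by Dx.
L = (20 + 48·x + 32·x^2)·Dx^2 + (66 + 268·x + 360·x^2 + 160·x^3)·Dx^3 + (32 + 180·x + 372·x^2 + 336·x^3 + 112·x^4)·Dx^4 + (3 + 22·x + 63·x^2 + 88·x^3 + 60·x^4 + 16·x^5)·Dx^5  (order 5).
h: a_k = 0, 0, 0, 16/3, -6, 104/15, -26/3, 524/45, -83/5, …
ICs: h(0) = 0, h′(0) = 0, h′′(0) = 0, h′′′(0) = 32, h′′′′(0) = -144.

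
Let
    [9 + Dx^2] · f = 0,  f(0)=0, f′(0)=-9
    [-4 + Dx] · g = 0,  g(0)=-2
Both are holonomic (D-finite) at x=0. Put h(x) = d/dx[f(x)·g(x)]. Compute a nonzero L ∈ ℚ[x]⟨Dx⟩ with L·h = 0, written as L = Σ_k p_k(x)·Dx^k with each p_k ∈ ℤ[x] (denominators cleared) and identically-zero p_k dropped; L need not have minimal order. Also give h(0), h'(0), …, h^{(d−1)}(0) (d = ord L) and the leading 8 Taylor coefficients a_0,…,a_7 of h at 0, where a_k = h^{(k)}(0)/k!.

f: a_k = 0, -9, 0, 27/2, 0, -243/40, 0, 729/560, …
g: a_k = -2, -8, -16, -64/3, -64/3, -256/15, -512/45, -2048/315, …
f·g: L₀ = L_f ⊗_s L_g, ord ≤ 2·1.
h=h₀': d/dx-closure on L₀ ⇒ L.
L = 25 - 8·Dx + Dx^2  (order 2).
h: a_k = 18, 144, 351, 336, -237/4, -2574/5, -25481/40, -2108/5, …
ICs: h(0) = 18, h′(0) = 144.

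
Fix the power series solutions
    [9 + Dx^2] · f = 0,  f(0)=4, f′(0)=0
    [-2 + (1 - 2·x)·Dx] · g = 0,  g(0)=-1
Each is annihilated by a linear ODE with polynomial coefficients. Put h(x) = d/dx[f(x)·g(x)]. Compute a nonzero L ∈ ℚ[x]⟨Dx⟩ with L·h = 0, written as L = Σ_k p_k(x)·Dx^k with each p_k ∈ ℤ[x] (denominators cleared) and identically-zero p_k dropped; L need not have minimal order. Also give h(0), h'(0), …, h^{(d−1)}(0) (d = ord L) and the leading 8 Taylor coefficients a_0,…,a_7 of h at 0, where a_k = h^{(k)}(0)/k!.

L = (1 - 36·x + 36·x^2) + (-4 + 8·x)·Dx + (1 - 4·x + 4·x^2)·Dx^2  (order 2).
h: a_k = -8, 4, 12, -22, -55, -1077/10, -2513/10, -16229/28, …
ICs: h(0) = -8, h′(0) = 4.

f: a_k = 4, 0, -18, 0, 27/2, 0, -81/20, 0, …
g: a_k = -1, -2, -4, -8, -16, -32, -64, -128, …
Sym-product of L_f,L_g gives L₀ (≤ ord 2).
h₀' ⇒ L via d/dx closure of L₀.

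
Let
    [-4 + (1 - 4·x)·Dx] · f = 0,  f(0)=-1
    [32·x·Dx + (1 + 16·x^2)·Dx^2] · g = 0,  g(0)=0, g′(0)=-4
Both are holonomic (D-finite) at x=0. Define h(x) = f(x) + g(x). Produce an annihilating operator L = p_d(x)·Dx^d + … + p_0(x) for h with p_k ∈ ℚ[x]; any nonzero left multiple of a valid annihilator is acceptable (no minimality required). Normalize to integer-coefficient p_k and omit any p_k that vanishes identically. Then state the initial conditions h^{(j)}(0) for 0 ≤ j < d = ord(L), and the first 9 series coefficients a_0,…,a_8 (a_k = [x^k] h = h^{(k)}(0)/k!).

L = (-32 + 512·x + 1536·x^2)·Dx + (16 - 32·x + 256·x^2 + 1536·x^3)·Dx^2 + (-1 + 256·x^4)·Dx^3  (order 3).
h: a_k = -1, -8, -16, -128/3, -256, -6144/5, -4096, -98304/7, -65536, …
ICs: h(0) = -1, h′(0) = -8, h′′(0) = -32.

f: a_k = -1, -4, -16, -64, -256, -1024, -4096, -16384, -65536, …
g: a_k = 0, -4, 0, 64/3, 0, -1024/5, 0, 16384/7, 0, …
L₀ := lclm(L_f,L_g); ord L₀ ≤ 1+2.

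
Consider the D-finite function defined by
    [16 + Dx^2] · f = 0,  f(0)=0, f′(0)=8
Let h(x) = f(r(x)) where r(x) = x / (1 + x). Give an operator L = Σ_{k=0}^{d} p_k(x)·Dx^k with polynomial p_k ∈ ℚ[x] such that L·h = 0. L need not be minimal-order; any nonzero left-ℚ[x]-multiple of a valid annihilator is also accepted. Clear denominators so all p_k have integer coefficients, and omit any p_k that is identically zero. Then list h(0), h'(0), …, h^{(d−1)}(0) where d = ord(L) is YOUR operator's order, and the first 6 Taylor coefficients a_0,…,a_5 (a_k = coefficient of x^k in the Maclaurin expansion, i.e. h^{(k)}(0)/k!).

L = 16 + (2 + 6·x + 6·x^2 + 2·x^3)·Dx + (1 + 4·x + 6·x^2 + 4·x^3 + x^4)·Dx^2  (order 2).
h: a_k = 0, 8, -8, -40/3, 56, -1544/15, …
ICs: h(0) = 0, h′(0) = 8.

f: a_k = 0, 8, 0, -64/3, 0, 256/15, …
Substitute x→r, Dx→(1/r')Dx; clear ⇒ L₀.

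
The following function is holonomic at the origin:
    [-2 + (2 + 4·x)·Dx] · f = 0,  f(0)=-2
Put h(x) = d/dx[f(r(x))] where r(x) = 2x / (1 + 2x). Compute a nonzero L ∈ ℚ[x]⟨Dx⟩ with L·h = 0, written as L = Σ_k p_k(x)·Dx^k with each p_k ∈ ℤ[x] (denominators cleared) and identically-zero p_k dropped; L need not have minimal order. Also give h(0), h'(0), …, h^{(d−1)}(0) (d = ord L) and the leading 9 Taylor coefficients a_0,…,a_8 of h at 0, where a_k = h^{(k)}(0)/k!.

f: a_k = -2, -2, 1, -1, 5/4, -7/4, 21/8, -33/8, 429/64, …
Substitute x→r, Dx→(1/r')Dx; clear ⇒ L₀.
Derive L from L₀ (diff closure).
L = (-6 - 24·x) + (-1 - 8·x - 12·x^2)·Dx  (order 1).
h: a_k = -4, 24, -120, 592, -3000, 15696, -84336, 462240, -2570328, …
ICs: h(0) = -4.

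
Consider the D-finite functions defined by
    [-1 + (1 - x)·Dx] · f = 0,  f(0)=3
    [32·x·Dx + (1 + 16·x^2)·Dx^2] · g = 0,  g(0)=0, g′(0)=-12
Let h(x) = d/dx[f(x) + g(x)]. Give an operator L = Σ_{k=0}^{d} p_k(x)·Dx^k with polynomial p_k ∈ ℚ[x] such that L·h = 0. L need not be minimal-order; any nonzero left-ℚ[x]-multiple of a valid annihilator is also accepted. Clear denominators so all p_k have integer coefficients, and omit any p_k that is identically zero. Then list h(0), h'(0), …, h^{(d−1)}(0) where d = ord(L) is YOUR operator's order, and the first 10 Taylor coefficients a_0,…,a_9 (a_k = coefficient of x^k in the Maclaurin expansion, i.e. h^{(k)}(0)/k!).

L = (-32 + 128·x + 1536·x^2) + (19 - 32·x - 656·x^2 + 1536·x^3)·Dx + (-1 - 15·x - 240·x^3 + 256·x^4)·Dx^2  (order 2).
h: a_k = -9, 6, 201, 12, -3057, 18, 49173, 24, -786405, 30, …
ICs: h(0) = -9, h′(0) = 6.

f: a_k = 3, 3, 3, 3, 3, 3, 3, 3, 3, 3, …
g: a_k = 0, -12, 0, 64, 0, -3072/5, 0, 49152/7, 0, -262144/3, …
Weyl lclm of L_f,L_g ⇒ L₀ (ord ≤ 3).
Derive L from L₀ (diff closure).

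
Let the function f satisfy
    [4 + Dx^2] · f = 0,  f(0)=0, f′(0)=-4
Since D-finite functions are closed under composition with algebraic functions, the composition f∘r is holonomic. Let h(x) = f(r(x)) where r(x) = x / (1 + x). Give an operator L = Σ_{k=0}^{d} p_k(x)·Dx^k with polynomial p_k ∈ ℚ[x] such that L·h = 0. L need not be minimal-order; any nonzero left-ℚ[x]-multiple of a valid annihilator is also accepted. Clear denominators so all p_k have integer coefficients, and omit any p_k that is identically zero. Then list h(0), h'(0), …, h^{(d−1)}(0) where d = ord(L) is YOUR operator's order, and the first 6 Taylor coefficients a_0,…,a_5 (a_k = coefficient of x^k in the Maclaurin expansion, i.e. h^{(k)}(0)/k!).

L = 4 + (2 + 6·x + 6·x^2 + 2·x^3)·Dx + (1 + 4·x + 6·x^2 + 4·x^3 + x^4)·Dx^2  (order 2).
h: a_k = 0, -4, 4, -4/3, -4, 172/15, …
ICs: h(0) = 0, h′(0) = -4.

f: a_k = 0, -4, 0, 8/3, 0, -8/15, …
Substitute x→r, Dx→(1/r')Dx; clear ⇒ L₀.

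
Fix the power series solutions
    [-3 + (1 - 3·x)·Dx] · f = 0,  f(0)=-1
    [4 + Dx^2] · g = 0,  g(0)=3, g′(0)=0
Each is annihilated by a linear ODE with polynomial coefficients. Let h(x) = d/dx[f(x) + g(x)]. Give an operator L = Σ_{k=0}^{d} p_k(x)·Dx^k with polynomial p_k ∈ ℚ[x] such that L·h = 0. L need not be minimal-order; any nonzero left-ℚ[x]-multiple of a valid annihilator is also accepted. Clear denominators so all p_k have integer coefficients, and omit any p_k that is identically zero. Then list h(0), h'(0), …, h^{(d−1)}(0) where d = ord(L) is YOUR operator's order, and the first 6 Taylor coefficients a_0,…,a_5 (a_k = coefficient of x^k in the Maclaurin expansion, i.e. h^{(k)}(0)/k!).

L = (1344 - 288·x + 432·x^2) + (-116 + 396·x - 216·x^2 + 216·x^3)·Dx + (336 - 72·x + 108·x^2)·Dx^2 + (-29 + 99·x - 54·x^2 + 54·x^3)·Dx^3  (order 3).
h: a_k = -3, -30, -81, -316, -1215, -21878/5, …
ICs: h(0) = -3, h′(0) = -30, h′′(0) = -162.

f: a_k = -1, -3, -9, -27, -81, -243, …
g: a_k = 3, 0, -6, 0, 2, 0, …
f+g: L₀ = lclm(L_f,L_g), ord ≤ 1+2.
Derive L from L₀ (diff closure).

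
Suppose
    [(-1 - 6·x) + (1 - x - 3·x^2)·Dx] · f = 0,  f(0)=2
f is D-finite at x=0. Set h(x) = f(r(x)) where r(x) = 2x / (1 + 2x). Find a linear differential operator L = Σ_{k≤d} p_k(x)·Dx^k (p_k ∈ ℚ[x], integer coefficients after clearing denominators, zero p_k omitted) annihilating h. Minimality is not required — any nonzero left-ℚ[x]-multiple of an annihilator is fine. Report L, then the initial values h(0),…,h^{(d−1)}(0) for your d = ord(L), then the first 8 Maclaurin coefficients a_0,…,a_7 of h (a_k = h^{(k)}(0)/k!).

f: a_k = 2, 2, 8, 14, 38, 80, 194, 434, …
h₀=f(r): pull back L_f along r ⇒ L₀.
L = (2 + 28·x) + (-1 - 4·x + 8·x^2 + 24·x^3)·Dx  (order 1).
h: a_k = 2, 4, 24, 0, 288, -576, 4608, -16128, …
ICs: h(0) = 2.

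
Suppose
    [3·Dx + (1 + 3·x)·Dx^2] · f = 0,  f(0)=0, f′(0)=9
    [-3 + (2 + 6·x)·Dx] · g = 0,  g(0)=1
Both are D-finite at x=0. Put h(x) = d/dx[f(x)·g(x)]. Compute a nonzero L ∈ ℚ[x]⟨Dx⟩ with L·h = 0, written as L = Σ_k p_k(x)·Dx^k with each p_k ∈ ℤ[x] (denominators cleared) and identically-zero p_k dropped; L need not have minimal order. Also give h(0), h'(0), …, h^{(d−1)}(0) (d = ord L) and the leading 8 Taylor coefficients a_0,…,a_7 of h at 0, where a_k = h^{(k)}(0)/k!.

L = 9 + (24 + 72·x)·Dx + (4 + 24·x + 36·x^2)·Dx^2  (order 2).
h: a_k = 9, 0, -81/8, 81/2, -17253/128, 67797/160, -6655041/5120, 17642529/4480, …
ICs: h(0) = 9, h′(0) = 0.

f: a_k = 0, 9, -27/2, 27, -243/4, 729/5, -729/2, 6561/7, …
g: a_k = 1, 3/2, -9/8, 27/16, -405/128, 1701/256, -15309/1024, 72171/2048, …
f·g: L₀ = L_f ⊗_s L_g, ord ≤ 2·1.
Differentiate: ansatz ord ≤ ord L₀ ⇒ L.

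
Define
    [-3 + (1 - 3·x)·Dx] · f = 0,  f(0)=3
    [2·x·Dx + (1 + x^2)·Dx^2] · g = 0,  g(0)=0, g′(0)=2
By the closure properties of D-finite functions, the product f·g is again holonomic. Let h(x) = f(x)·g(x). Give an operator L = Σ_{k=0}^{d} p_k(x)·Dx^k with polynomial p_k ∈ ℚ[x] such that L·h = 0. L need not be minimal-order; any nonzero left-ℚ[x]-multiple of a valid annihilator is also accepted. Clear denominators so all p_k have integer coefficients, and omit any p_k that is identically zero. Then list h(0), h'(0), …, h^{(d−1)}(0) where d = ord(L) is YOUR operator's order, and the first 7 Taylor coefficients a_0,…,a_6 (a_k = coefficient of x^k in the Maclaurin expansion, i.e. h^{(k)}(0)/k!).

L = 6·x + (6 - 2·x + 12·x^2)·Dx + (-1 + 3·x - x^2 + 3·x^3)·Dx^2  (order 2).
h: a_k = 0, 6, 18, 52, 156, 2346/5, 7038/5, …
ICs: h(0) = 0, h′(0) = 6.

f: a_k = 3, 9, 27, 81, 243, 729, 2187, …
g: a_k = 0, 2, 0, -2/3, 0, 2/5, 0, …
f·g: L₀ = L_f ⊗_s L_g, ord ≤ 1·2.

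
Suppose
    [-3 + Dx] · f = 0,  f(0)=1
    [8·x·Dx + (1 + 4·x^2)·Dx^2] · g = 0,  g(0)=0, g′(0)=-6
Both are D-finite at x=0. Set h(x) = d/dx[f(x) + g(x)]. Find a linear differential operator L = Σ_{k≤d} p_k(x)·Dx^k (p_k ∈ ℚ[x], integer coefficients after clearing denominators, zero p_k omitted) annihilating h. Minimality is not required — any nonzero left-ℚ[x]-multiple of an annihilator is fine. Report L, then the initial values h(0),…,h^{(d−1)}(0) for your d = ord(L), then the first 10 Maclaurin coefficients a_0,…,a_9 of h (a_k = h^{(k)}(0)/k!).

f: a_k = 1, 3, 9/2, 9/2, 27/8, 81/40, 81/80, 243/560, 729/4480, 243/4480, …
g: a_k = 0, -6, 0, 8, 0, -96/5, 0, 384/7, 0, -512/3, …
Sum ⇒ L₀ = lclm(L_f,L_g) in ℚ(x)⟨Dx⟩.
Derive L from L₀ (diff closure).
L = (24 - 72·x - 288·x^2 - 288·x^3) + (-17 + 24·x^2 - 144·x^4)·Dx + (3 + 8·x + 24·x^2 + 32·x^3 + 48·x^4)·Dx^2  (order 2).
h: a_k = -3, 9, 75/2, 27/2, -687/8, 243/40, 30963/80, 729/560, -6879093/4480, 729/4480, …
ICs: h(0) = -3, h′(0) = 9.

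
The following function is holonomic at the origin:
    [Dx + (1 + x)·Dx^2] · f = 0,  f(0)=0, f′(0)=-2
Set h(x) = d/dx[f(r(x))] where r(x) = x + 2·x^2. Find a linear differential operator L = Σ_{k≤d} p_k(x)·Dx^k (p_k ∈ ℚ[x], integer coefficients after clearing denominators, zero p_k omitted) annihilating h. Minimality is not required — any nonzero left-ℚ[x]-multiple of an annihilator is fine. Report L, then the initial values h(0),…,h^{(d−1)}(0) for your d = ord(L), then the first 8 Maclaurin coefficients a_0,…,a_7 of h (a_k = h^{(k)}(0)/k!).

f: a_k = 0, -2, 1, -2/3, 1/2, -2/5, 1/3, -2/7, …
Substitute x→r, Dx→(1/r')Dx; clear ⇒ L₀.
Derive L from L₀ (diff closure).
L = (-3 + 4·x + 8·x^2) + (1 + 5·x + 6·x^2 + 8·x^3)·Dx  (order 1).
h: a_k = -2, -6, 10, 2, -22, 18, 26, -62, …
ICs: h(0) = -2.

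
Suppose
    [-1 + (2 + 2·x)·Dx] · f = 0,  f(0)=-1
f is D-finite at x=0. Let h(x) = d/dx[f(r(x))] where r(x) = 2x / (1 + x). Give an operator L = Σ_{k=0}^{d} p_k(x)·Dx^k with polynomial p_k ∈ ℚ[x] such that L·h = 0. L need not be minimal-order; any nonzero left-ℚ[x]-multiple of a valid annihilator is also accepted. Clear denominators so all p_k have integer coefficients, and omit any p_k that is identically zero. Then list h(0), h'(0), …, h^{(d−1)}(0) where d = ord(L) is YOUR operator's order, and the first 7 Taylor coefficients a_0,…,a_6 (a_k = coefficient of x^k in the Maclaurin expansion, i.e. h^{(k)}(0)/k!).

L = (-3 - 6·x) + (-1 - 4·x - 3·x^2)·Dx  (order 1).
h: a_k = -1, 3, -15/2, 37/2, -375/8, 981/8, -5271/16, …
ICs: h(0) = -1.

f: a_k = -1, -1/2, 1/8, -1/16, 5/128, -7/256, 21/1024, …
h₀=f(r): pull back L_f along r ⇒ L₀.
h=h₀': d/dx-closure on L₀ ⇒ L.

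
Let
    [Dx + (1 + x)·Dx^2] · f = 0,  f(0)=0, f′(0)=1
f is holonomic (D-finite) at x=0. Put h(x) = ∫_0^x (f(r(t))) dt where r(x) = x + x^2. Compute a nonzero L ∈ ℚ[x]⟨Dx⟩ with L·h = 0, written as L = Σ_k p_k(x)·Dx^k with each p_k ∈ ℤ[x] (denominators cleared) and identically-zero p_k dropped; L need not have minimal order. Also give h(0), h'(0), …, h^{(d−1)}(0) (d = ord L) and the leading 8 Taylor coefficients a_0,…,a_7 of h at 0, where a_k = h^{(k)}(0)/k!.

f: a_k = 0, 1, -1/2, 1/3, -1/4, 1/5, -1/6, 1/7, …
h₀=f(r): pull back L_f along r ⇒ L₀.
h=∫h₀ ⇒ L = L₀·Dx.
L = (-1 + 2·x + 2·x^2)·Dx^2 + (1 + 3·x + 3·x^2 + 2·x^3)·Dx^3  (order 3).
h: a_k = 0, 0, 1/2, 1/6, -1/6, 1/20, 1/30, -1/21, …
ICs: h(0) = 0, h′(0) = 0, h′′(0) = 1.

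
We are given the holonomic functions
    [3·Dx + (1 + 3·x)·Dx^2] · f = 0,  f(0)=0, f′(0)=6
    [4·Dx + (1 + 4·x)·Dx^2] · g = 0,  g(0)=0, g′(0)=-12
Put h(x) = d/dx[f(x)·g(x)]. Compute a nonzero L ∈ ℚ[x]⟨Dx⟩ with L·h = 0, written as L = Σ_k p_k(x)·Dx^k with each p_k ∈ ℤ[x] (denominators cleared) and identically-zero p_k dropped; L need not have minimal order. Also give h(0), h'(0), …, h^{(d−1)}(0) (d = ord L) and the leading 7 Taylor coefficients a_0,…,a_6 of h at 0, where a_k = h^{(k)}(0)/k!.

f: a_k = 0, 6, -9, 18, -81/2, 486/5, -243, …
g: a_k = 0, -12, 24, -64, 192, -3072/5, 2048, …
h₀=f·g: eliminate ⇒ L₀, order ≤ 2·2.
h₀' ⇒ L via d/dx closure of L₀.
L = (600 + 4032·x + 6912·x^2) + (854 + 8808·x + 30240·x^2 + 34560·x^3)·Dx + (172 + 2380·x + 12312·x^2 + 28224·x^3 + 24192·x^4)·Dx^2 + (7 + 122·x + 847·x^2 + 2928·x^3 + 5040·x^4 + 3456·x^5)·Dx^3  (order 3).
h: a_k = 0, -144, 756, -3264, 13230, -261144/5, 1019004/5, …
ICs: h(0) = 0, h′(0) = -144, h′′(0) = 1512.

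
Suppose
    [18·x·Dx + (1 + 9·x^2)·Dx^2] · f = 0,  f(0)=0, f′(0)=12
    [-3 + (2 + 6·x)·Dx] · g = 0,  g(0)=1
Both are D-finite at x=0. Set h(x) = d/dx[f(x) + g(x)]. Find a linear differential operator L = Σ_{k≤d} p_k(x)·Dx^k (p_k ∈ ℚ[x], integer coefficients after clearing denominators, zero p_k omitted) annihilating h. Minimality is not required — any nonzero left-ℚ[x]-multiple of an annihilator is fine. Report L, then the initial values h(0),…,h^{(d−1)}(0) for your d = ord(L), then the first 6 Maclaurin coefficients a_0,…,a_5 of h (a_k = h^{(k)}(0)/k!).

L = (-36 - 270·x + 972·x^2 + 1458·x^3) + (-33 - 144·x + 270·x^2 + 3888·x^3 + 5103·x^4)·Dx + (-2 + 18·x + 108·x^2 + 324·x^3 + 1134·x^4 + 1458·x^5)·Dx^2  (order 2).
h: a_k = 27/2, -9/4, -1647/16, -405/32, 257337/256, -45927/512, …
ICs: h(0) = 27/2, h′(0) = -9/4.

f: a_k = 0, 12, 0, -36, 0, 972/5, …
g: a_k = 1, 3/2, -9/8, 27/16, -405/128, 1701/256, …
h₀=f+g: left-lcm gives L₀, ord ≤ 3.
h=h₀': d/dx-closure on L₀ ⇒ L.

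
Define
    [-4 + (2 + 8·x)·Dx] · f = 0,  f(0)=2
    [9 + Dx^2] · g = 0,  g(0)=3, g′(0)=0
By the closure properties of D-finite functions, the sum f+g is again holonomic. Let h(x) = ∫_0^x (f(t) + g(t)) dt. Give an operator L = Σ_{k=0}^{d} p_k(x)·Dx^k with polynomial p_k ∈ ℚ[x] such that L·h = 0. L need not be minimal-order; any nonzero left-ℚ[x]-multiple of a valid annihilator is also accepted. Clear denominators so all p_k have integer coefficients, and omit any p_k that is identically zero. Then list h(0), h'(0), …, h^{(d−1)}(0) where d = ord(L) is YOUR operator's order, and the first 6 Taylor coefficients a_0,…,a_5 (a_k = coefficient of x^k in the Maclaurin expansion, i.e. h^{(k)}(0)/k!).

f: a_k = 2, 4, -4, 8, -20, 56, …
g: a_k = 3, 0, -27/2, 0, 81/8, 0, …
f+g: L₀ = lclm(L_f,L_g), ord ≤ 1+2.
h=∫h₀ ⇒ L = L₀·Dx.
L = (-378 - 1296·x - 2592·x^2)·Dx + (45 + 828·x + 3888·x^2 + 5184·x^3)·Dx^2 + (-42 - 144·x - 288·x^2)·Dx^3 + (5 + 92·x + 432·x^2 + 576·x^3)·Dx^4  (order 4).
h: a_k = 0, 5, 2, -35/6, 2, -79/40, …
ICs: h(0) = 0, h′(0) = 5, h′′(0) = 4, h′′′(0) = -35.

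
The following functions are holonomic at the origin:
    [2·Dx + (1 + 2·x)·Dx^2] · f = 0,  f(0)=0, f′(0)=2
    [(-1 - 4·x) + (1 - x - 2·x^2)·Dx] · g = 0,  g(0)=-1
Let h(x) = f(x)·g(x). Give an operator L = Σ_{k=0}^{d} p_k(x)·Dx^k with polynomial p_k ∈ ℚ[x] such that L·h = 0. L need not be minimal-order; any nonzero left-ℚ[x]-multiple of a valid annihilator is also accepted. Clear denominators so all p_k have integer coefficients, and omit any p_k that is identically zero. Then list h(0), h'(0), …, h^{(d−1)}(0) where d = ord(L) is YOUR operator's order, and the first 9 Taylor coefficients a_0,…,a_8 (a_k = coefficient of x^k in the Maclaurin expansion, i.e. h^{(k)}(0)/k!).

f: a_k = 0, 2, -2, 8/3, -4, 32/5, -32/3, 128/7, -32, …
g: a_k = -1, -1, -3, -5, -11, -21, -43, -85, -171, …
h₀=f·g: eliminate ⇒ L₀, order ≤ 2·1.
L = (6 + 16·x) + (14·x + 20·x^2)·Dx + (-1 - x + 4·x^2 + 4·x^3)·Dx^2  (order 2).
h: a_k = 0, -2, 0, -20/3, -8/3, -112/5, -256/15, -8416/105, -576/7, …
ICs: h(0) = 0, h′(0) = -2.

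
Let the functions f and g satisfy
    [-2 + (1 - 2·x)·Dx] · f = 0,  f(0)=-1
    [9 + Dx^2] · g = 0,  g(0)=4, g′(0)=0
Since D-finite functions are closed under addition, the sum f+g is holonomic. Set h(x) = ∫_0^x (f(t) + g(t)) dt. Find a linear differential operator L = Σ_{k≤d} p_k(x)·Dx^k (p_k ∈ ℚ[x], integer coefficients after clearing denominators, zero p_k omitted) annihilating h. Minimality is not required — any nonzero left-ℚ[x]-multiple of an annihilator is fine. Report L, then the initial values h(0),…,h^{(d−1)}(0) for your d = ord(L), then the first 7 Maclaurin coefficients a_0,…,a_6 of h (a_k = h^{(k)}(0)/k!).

f: a_k = -1, -2, -4, -8, -16, -32, -64, …
g: a_k = 4, 0, -18, 0, 27/2, 0, -81/20, …
f+g: L₀ = lclm(L_f,L_g), ord ≤ 1+2.
∫: right-multiply L₀ by Dx.
L = (594 - 648·x + 648·x^2)·Dx + (-153 + 630·x - 972·x^2 + 648·x^3)·Dx^2 + (66 - 72·x + 72·x^2)·Dx^3 + (-17 + 70·x - 108·x^2 + 72·x^3)·Dx^4  (order 4).
h: a_k = 0, 3, -1, -22/3, -2, -1/2, -16/3, …
ICs: h(0) = 0, h′(0) = 3, h′′(0) = -2, h′′′(0) = -44.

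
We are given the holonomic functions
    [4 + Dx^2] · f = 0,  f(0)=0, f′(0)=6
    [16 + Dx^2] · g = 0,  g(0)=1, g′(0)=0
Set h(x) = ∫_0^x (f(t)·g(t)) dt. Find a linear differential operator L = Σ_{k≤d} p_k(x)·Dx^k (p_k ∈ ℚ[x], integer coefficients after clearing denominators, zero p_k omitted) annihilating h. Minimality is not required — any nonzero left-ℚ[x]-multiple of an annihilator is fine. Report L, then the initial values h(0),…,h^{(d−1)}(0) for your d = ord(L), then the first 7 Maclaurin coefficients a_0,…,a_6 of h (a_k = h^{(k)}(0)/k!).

L = 144·Dx + 40·Dx^3 + Dx^5  (order 5).
h: a_k = 0, 0, 3, 0, -13, 0, 242/15, …
ICs: h(0) = 0, h′(0) = 0, h′′(0) = 6, h′′′(0) = 0, h′′′′(0) = -312.

f: a_k = 0, 6, 0, -4, 0, 4/5, 0, …
g: a_k = 1, 0, -8, 0, 32/3, 0, -256/45, …
h₀=f·g: eliminate ⇒ L₀, order ≤ 2·2.
∫: right-multiply L₀ by Dx.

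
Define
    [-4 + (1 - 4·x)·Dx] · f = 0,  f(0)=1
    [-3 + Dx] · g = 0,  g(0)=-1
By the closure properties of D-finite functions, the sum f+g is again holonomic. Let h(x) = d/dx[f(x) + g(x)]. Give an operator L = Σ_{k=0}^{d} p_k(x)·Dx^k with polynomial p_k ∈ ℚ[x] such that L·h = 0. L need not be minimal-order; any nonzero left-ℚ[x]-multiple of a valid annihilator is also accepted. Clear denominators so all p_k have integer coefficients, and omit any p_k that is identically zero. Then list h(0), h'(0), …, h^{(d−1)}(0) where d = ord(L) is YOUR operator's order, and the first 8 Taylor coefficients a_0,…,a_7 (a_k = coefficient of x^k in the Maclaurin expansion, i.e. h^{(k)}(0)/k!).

L = (216 + 288·x) + (-87 - 72·x + 144·x^2)·Dx + (5 - 8·x - 48·x^2)·Dx^2  (order 2).
h: a_k = 1, 23, 357/2, 2021/2, 40879/8, 982797/40, 9174797/80, 293600551/560, …
ICs: h(0) = 1, h′(0) = 23.

f: a_k = 1, 4, 16, 64, 256, 1024, 4096, 16384, …
g: a_k = -1, -3, -9/2, -9/2, -27/8, -81/40, -81/80, -243/560, …
Sum ⇒ L₀ = lclm(L_f,L_g) in ℚ(x)⟨Dx⟩.
Derive L from L₀ (diff closure).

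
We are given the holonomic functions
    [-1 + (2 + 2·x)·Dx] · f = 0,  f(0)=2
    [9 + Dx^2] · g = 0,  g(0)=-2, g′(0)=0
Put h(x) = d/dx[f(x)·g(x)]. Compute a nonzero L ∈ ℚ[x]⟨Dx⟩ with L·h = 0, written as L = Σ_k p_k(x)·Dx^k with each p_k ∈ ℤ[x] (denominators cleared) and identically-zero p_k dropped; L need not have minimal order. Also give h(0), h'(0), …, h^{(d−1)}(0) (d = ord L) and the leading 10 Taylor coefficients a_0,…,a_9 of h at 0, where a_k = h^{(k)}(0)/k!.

L = (551 + 1968·x + 2712·x^2 + 1728·x^3 + 432·x^4) + (-44 - 140·x - 144·x^2 - 48·x^3)·Dx + (52 + 200·x + 292·x^2 + 192·x^3 + 48·x^4)·Dx^2  (order 2).
h: a_k = -2, 37, 105/4, -499/8, -1835/64, 19647/640, 28833/2560, -271401/35840, -1006713/573440, 763141/1146880, …
ICs: h(0) = -2, h′(0) = 37.

f: a_k = 2, 1, -1/4, 1/8, -5/64, 7/128, -21/512, 33/1024, -429/16384, 715/32768, …
g: a_k = -2, 0, 9, 0, -27/4, 0, 81/40, 0, -729/2240, 0, …
h₀=f·g: eliminate ⇒ L₀, order ≤ 1·2.
h=h₀': d/dx-closure on L₀ ⇒ L.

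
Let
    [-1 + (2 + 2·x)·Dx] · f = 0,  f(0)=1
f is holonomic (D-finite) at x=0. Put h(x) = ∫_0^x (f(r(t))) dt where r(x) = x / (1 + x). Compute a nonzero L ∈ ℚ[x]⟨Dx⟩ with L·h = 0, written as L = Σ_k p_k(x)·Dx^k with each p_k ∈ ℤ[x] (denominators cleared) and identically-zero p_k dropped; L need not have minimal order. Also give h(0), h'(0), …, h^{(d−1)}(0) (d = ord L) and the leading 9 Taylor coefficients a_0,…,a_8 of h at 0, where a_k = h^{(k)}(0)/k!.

L = -Dx + (2 + 6·x + 4·x^2)·Dx^2  (order 2).
h: a_k = 0, 1, 1/4, -5/24, 13/64, -141/640, 133/512, -2353/7168, 7205/16384, …
ICs: h(0) = 0, h′(0) = 1.

f: a_k = 1, 1/2, -1/8, 1/16, -5/128, 7/256, -21/1024, 33/2048, -429/32768, …
f∘r: x↦r, Dx↦Dx/r' in L_f ⇒ L₀.
∫: right-multiply L₀ by Dx.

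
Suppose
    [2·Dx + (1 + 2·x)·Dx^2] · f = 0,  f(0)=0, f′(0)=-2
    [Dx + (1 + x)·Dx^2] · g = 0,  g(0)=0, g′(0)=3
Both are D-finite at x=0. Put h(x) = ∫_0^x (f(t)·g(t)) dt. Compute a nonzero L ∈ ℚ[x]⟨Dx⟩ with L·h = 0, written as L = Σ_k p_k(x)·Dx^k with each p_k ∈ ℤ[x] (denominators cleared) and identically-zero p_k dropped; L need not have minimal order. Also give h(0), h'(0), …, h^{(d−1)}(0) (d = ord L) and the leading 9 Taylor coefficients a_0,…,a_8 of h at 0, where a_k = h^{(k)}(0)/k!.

f: a_k = 0, -2, 2, -8/3, 4, -32/5, 32/3, -128/7, 32, …
g: a_k = 0, 3, -3/2, 1, -3/4, 3/5, -1/2, 3/7, -3/8, …
f·g: L₀ = L_f ⊗_s L_g, ord ≤ 2·2.
h=∫h₀ ⇒ L = L₀·Dx.
L = (20 + 48·x + 32·x^2)·Dx^2 + (66 + 268·x + 360·x^2 + 160·x^3)·Dx^3 + (32 + 180·x + 372·x^2 + 336·x^3 + 112·x^4)·Dx^4 + (3 + 22·x + 63·x^2 + 88·x^3 + 60·x^4 + 16·x^5)·Dx^5  (order 5).
h: a_k = 0, 0, 0, -2, 9/4, -13/5, 13/4, -131/30, 249/40, …
ICs: h(0) = 0, h′(0) = 0, h′′(0) = 0, h′′′(0) = -12, h′′′′(0) = 54.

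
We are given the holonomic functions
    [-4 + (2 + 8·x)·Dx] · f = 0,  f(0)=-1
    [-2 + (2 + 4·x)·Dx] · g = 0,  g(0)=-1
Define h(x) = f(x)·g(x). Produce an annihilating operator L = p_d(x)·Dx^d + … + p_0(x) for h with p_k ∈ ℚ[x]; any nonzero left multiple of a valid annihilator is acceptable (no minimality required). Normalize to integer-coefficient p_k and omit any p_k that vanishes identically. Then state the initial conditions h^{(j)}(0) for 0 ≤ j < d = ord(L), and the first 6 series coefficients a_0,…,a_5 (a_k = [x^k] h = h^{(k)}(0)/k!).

L = (-3 - 8·x) + (1 + 6·x + 8·x^2)·Dx  (order 1).
h: a_k = 1, 3, -1/2, 3/2, -37/8, 117/8, …
ICs: h(0) = 1.

f: a_k = -1, -2, 2, -4, 10, -28, …
g: a_k = -1, -1, 1/2, -1/2, 5/8, -7/8, …
h₀=f·g: eliminate ⇒ L₀, order ≤ 1·1.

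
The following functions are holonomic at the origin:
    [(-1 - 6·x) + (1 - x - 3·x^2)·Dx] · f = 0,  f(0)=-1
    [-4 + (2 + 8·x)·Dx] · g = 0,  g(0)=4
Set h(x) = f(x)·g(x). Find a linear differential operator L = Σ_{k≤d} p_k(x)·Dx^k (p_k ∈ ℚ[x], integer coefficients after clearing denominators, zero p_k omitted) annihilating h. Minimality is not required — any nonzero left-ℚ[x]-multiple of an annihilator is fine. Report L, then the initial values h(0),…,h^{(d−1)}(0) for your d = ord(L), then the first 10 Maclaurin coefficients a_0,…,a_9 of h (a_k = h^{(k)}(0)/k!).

L = (3 + 8·x + 18·x^2) + (-1 - 3·x + 7·x^2 + 12·x^3)·Dx  (order 1).
h: a_k = -4, -12, -16, -68, -76, -392, -284, -2516, 64, -18924, …
ICs: h(0) = -4.

f: a_k = -1, -1, -4, -7, -19, -40, -97, -217, -508, -1159, …
g: a_k = 4, 8, -8, 16, -40, 112, -336, 1056, -3432, 11440, …
f·g: L₀ = L_f ⊗_s L_g, ord ≤ 1·1.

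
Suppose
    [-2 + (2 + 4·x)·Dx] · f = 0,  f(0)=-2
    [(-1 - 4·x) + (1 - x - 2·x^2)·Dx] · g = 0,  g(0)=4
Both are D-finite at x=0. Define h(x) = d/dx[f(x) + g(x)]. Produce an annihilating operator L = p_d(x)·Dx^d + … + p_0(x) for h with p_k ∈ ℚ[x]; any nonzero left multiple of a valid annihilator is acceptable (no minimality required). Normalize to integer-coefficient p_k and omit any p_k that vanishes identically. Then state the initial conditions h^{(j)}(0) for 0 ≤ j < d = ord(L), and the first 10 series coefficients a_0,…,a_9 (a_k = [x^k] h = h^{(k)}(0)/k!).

f: a_k = -2, -2, 1, -1, 5/4, -7/4, 21/8, -33/8, 429/64, -715/64, …
g: a_k = 4, 4, 12, 20, 44, 84, 172, 340, 684, 1364, …
f+g: L₀ = lclm(L_f,L_g), ord ≤ 1+1.
Differentiate: ansatz ord ≤ ord L₀ ⇒ L.
L = (-48 - 222·x - 432·x^2 - 336·x^3 - 240·x^4) + (-27 - 258·x - 873·x^2 - 1368·x^3 - 1284·x^4 - 720·x^5)·Dx + (7 + 34·x + 41·x^2 - 54·x^3 - 236·x^4 - 328·x^5 - 160·x^6)·Dx^2  (order 2).
h: a_k = 2, 26, 57, 181, 1645/4, 4191/4, 18809/8, 44205/8, 779229/64, 1760635/64, …
ICs: h(0) = 2, h′(0) = 26.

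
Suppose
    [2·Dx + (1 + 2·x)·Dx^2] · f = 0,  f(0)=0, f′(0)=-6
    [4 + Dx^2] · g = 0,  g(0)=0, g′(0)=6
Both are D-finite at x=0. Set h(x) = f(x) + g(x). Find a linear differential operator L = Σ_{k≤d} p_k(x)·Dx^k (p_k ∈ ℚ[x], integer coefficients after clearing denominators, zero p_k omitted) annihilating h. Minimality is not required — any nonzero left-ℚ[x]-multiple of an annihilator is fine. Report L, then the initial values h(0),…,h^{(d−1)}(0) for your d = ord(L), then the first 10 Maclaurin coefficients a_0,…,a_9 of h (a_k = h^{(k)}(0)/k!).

f: a_k = 0, -6, 6, -8, 12, -96/5, 32, -384/7, 96, -512/3, …
g: a_k = 0, 6, 0, -4, 0, 4/5, 0, -8/105, 0, 4/945, …
Weyl lclm of L_f,L_g ⇒ L₀ (ord ≤ 4).
L = (56 + 32·x + 32·x^2)·Dx + (12 + 40·x + 48·x^2 + 32·x^3)·Dx^2 + (14 + 8·x + 8·x^2)·Dx^3 + (3 + 10·x + 12·x^2 + 8·x^3)·Dx^4  (order 4).
h: a_k = 0, 0, 6, -12, 12, -92/5, 32, -824/15, 96, -161276/945, …
ICs: h(0) = 0, h′(0) = 0, h′′(0) = 12, h′′′(0) = -72.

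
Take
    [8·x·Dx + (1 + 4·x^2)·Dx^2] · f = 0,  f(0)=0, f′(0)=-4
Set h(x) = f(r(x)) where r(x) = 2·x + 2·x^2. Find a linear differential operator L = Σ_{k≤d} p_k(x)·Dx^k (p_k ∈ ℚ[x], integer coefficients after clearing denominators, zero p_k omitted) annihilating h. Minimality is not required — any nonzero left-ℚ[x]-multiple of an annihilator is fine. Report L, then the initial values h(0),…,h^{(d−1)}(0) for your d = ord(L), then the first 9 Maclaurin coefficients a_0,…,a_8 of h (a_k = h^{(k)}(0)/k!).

f: a_k = 0, -4, 0, 16/3, 0, -64/5, 0, 256/7, 0, …
L₀ from L_f via x↦r, Dx↦r'^{-1}Dx.
L = (-2 + 32·x + 128·x^2 + 192·x^3 + 96·x^4)·Dx + (1 + 2·x + 16·x^2 + 64·x^3 + 80·x^4 + 32·x^5)·Dx^2  (order 2).
h: a_k = 0, -8, -8, 128/3, 128, -1408/5, -6016/3, 4096/7, 28672, …
ICs: h(0) = 0, h′(0) = -8.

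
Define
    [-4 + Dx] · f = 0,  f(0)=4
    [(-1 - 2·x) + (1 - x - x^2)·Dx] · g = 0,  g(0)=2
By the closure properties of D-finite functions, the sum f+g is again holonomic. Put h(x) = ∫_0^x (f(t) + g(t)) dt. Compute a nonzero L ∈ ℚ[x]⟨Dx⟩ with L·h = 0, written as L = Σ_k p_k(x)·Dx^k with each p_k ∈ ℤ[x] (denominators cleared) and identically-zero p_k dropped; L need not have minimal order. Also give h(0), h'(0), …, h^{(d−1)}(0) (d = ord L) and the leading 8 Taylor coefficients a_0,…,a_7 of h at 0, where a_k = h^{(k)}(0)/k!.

L = (8·x + 72·x^2 + 32·x^3)·Dx + (12 - 38·x - 22·x^2 + 32·x^3 + 16·x^4)·Dx^2 + (-3 + 9·x + x^2 - 10·x^3 - 4·x^4)·Dx^3  (order 3).
h: a_k = 0, 6, 9, 12, 73/6, 158/15, 376/45, 2194/315, …
ICs: h(0) = 0, h′(0) = 6, h′′(0) = 18.

f: a_k = 4, 16, 32, 128/3, 128/3, 512/15, 1024/45, 4096/315, …
g: a_k = 2, 2, 4, 6, 10, 16, 26, 42, …
Weyl lclm of L_f,L_g ⇒ L₀ (ord ≤ 2).
h=∫₀ˣh₀: take L = L₀·Dx.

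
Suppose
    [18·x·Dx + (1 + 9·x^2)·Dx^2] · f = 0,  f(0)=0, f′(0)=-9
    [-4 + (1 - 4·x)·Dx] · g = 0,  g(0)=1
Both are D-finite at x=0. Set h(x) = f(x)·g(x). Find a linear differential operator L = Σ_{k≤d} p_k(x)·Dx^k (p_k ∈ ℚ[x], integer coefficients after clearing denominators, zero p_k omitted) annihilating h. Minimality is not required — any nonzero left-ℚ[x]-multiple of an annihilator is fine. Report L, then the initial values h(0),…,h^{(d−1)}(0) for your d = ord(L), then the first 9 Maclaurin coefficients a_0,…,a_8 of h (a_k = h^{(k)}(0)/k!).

f: a_k = 0, -9, 0, 27, 0, -729/5, 0, 6561/7, 0, …
g: a_k = 1, 4, 16, 64, 256, 1024, 4096, 16384, 65536, …
f·g: L₀ = L_f ⊗_s L_g, ord ≤ 2·1.
L = 72·x + (8 - 18·x + 144·x^2)·Dx + (-1 + 4·x - 9·x^2 + 36·x^3)·Dx^2  (order 2).
h: a_k = 0, -9, -36, -117, -468, -10089/5, -40356/5, -1097163/35, -4388652/35, …
ICs: h(0) = 0, h′(0) = -9.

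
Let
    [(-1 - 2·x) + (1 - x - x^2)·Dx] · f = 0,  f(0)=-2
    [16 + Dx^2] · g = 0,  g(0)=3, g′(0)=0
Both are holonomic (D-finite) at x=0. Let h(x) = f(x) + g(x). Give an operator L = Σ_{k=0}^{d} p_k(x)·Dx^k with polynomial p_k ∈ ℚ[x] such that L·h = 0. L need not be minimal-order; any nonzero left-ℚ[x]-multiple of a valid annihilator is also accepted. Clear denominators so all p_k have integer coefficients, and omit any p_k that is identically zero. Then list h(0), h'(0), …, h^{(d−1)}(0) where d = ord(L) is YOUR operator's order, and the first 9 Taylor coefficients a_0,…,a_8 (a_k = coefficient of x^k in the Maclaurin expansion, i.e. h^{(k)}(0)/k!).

f: a_k = -2, -2, -4, -6, -10, -16, -26, -42, -68, …
g: a_k = 3, 0, -24, 0, 32, 0, -256/15, 0, 512/105, …
Weyl lclm of L_f,L_g ⇒ L₀ (ord ≤ 3).
L = (272 + 384·x - 352·x^2 + 192·x^3 + 640·x^4 + 256·x^5) + (-160 + 368·x + 32·x^2 - 544·x^3 + 48·x^4 + 384·x^5 + 128·x^6)·Dx + (17 + 24·x - 22·x^2 + 12·x^3 + 40·x^4 + 16·x^5)·Dx^2 + (-10 + 23·x + 2·x^2 - 34·x^3 + 3·x^4 + 24·x^5 + 8·x^6)·Dx^3  (order 3).
h: a_k = 1, -2, -28, -6, 22, -16, -646/15, -42, -6628/105, …
ICs: h(0) = 1, h′(0) = -2, h′′(0) = -56.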